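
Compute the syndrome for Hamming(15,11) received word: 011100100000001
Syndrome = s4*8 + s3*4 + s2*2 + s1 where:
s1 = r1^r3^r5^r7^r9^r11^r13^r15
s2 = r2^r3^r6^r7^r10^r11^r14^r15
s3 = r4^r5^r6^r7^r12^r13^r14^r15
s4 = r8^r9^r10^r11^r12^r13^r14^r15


s1=1, s2=0, s3=1, s4=1

Syndrome = 13 (error at position 13)


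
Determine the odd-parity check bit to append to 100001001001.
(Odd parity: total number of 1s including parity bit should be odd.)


Number of 1s in data: 4
Parity bit: 1

1


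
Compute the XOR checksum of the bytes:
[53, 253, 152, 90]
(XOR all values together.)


XOR chain: 53 ^ 253 ^ 152 ^ 90 = 10

10


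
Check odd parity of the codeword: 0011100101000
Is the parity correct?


Number of 1s: 5

Yes, parity is correct (5 ones)


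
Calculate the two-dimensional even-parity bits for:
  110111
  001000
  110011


Row parities: 110
Column parities: 001100

Row P: 110, Col P: 001100, Corner: 0


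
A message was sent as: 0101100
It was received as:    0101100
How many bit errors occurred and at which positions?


XOR: 0000000

0 errors (received matches sent)


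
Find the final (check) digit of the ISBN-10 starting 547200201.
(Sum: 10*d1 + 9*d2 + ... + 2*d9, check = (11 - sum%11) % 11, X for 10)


Weighted sum: 166
166 mod 11 = 1

Check digit: X


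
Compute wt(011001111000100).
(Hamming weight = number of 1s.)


Counting 1s in 011001111000100

7


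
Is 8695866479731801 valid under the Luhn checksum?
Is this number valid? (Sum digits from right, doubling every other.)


Luhn sum = 80
80 mod 10 = 0

Valid (Luhn sum mod 10 = 0)


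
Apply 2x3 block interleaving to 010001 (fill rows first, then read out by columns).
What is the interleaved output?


Matrix:
  010
  001
Read columns: 001001

001001


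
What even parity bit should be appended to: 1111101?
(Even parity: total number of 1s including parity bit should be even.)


Number of 1s in data: 6
Parity bit: 0

0


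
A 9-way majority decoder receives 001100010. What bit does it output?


Ones: 3 out of 9
Threshold: 5

0 (3/9 voted 1)


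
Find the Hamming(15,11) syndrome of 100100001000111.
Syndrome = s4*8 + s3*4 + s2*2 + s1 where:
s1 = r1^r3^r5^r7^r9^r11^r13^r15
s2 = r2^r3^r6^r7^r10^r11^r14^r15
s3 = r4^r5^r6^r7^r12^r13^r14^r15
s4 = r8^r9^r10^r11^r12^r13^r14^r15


s1=0, s2=0, s3=0, s4=0

Syndrome = 0 (no error)


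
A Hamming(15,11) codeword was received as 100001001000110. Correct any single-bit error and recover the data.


Syndrome = 13: error at position 13

Data: 00101000010 (corrected bit 13)


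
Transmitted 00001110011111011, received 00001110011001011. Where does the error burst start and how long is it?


XOR: 00000000000110000

Burst at position 11, length 2


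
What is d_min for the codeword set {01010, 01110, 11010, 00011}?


Comparing all pairs, minimum distance: 1
Can detect 0 errors, correct 0 errors

1


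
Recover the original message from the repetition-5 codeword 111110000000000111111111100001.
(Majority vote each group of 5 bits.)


Groups: 11111, 00000, 00000, 11111, 11111, 00001
Majority votes: 100110

100110


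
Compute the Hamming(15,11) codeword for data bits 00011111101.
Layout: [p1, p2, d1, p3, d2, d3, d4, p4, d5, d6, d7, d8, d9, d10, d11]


Parity bits: p1=1, p2=0, p3=0, p4=0

100000101111101


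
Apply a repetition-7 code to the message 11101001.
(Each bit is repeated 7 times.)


Each bit -> 7 copies

11111111111111111111100000001111111000000000000001111111


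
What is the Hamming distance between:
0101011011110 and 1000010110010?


XOR: 1101001101100
Count of 1s: 7

7


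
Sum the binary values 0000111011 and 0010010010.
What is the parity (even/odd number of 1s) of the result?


0000111011 = 59
0010010010 = 146
Sum = 205 = 11001101
1s count = 5

odd parity (5 ones in 11001101)


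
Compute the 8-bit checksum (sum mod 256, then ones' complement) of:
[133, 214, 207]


Sum = 554 mod 256 = 42
Complement = 213

213


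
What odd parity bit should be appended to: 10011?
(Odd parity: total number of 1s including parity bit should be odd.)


Number of 1s in data: 3
Parity bit: 0

0


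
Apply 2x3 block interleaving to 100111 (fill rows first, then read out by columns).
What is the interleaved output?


Matrix:
  100
  111
Read columns: 110101

110101


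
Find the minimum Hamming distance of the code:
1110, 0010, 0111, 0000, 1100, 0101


Comparing all pairs, minimum distance: 1
Can detect 0 errors, correct 0 errors

1


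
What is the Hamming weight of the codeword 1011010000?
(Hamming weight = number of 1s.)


Counting 1s in 1011010000

4


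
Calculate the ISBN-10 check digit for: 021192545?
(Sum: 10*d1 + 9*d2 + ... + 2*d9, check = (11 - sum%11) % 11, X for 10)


Weighted sum: 139
139 mod 11 = 7

Check digit: 4


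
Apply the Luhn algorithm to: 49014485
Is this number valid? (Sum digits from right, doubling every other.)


Luhn sum = 42
42 mod 10 = 2

Invalid (Luhn sum mod 10 = 2)


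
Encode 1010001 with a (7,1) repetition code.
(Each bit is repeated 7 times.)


Each bit -> 7 copies

1111111000000011111110000000000000000000001111111


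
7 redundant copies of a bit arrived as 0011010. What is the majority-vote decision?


Ones: 3 out of 7
Threshold: 4

0 (3/7 voted 1)


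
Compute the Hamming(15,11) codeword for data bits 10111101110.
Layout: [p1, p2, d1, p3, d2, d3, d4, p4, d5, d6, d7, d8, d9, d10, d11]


Parity bits: p1=0, p2=1, p3=1, p4=1

011101111101110


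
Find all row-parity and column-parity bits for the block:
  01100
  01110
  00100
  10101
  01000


Row parities: 01111
Column parities: 11011

Row P: 01111, Col P: 11011, Corner: 0


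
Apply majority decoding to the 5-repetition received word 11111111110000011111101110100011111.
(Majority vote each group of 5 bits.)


Groups: 11111, 11111, 00000, 11111, 10111, 01000, 11111
Majority votes: 1101101

1101101


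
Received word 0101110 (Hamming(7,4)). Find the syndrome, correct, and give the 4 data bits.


Syndrome = 5: error at position 5

Data: 0010 (corrected bit 5)


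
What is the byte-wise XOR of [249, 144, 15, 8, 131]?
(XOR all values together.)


XOR chain: 249 ^ 144 ^ 15 ^ 8 ^ 131 = 237

237


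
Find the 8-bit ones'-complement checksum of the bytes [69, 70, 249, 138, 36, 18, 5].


Sum = 585 mod 256 = 73
Complement = 182

182


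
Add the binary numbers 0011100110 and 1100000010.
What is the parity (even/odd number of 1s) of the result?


0011100110 = 230
1100000010 = 770
Sum = 1000 = 1111101000
1s count = 6

even parity (6 ones in 1111101000)


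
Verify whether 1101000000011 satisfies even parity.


Number of 1s: 5

No, parity error (5 ones)


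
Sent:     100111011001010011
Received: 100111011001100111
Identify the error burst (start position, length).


XOR: 000000000000110100

Burst at position 12, length 4


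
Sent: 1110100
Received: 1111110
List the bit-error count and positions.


XOR: 0001010

2 error(s) at position(s): 3, 5


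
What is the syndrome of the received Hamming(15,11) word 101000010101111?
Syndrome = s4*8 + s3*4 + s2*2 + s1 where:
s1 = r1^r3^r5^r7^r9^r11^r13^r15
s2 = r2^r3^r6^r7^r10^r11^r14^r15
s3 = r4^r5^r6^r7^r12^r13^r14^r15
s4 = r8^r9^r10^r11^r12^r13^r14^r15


s1=0, s2=0, s3=0, s4=0

Syndrome = 0 (no error)


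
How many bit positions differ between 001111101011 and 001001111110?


XOR: 000110010101
Count of 1s: 5

5


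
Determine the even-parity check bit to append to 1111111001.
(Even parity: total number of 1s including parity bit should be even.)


Number of 1s in data: 8
Parity bit: 0

0


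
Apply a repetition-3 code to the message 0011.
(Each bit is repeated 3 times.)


Each bit -> 3 copies

000000111111


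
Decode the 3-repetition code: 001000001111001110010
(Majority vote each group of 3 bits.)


Groups: 001, 000, 001, 111, 001, 110, 010
Majority votes: 0001010

0001010


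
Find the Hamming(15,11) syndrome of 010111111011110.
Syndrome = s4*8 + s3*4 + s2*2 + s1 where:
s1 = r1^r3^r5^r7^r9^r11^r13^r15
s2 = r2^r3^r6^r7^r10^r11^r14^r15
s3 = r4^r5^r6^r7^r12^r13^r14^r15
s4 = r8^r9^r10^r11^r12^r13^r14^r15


s1=1, s2=1, s3=1, s4=0

Syndrome = 7 (error at position 7)


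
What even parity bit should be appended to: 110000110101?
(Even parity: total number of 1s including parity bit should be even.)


Number of 1s in data: 6
Parity bit: 0

0


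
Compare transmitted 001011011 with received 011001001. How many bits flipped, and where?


XOR: 010010010

3 error(s) at position(s): 1, 4, 7


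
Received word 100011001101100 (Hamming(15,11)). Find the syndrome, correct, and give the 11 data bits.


Syndrome = 0: no error detected

Data: 01101101100 (no errors)


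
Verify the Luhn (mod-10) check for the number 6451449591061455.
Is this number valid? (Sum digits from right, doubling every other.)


Luhn sum = 63
63 mod 10 = 3

Invalid (Luhn sum mod 10 = 3)


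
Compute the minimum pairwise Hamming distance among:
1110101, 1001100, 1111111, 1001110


Comparing all pairs, minimum distance: 1
Can detect 0 errors, correct 0 errors

1


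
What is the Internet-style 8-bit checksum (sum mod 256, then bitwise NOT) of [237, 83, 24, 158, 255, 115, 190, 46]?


Sum = 1108 mod 256 = 84
Complement = 171

171


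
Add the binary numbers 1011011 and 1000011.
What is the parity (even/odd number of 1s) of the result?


1011011 = 91
1000011 = 67
Sum = 158 = 10011110
1s count = 5

odd parity (5 ones in 10011110)


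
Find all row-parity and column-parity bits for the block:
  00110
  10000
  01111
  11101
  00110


Row parities: 01000
Column parities: 00010

Row P: 01000, Col P: 00010, Corner: 1


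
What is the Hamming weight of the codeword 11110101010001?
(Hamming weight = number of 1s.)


Counting 1s in 11110101010001

8


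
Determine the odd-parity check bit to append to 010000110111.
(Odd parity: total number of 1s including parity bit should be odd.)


Number of 1s in data: 6
Parity bit: 1

1


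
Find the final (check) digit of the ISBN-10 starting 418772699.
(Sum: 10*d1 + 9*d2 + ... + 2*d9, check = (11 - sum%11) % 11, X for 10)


Weighted sum: 283
283 mod 11 = 8

Check digit: 3


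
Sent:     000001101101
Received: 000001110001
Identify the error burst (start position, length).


XOR: 000000011100

Burst at position 7, length 3


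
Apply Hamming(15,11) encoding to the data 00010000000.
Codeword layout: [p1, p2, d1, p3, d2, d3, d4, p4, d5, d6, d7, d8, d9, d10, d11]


Parity bits: p1=1, p2=1, p3=1, p4=0

110100100000000


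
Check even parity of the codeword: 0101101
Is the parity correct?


Number of 1s: 4

Yes, parity is correct (4 ones)


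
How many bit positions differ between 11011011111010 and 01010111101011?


XOR: 10001100010001
Count of 1s: 5

5


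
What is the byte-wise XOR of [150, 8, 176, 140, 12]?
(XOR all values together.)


XOR chain: 150 ^ 8 ^ 176 ^ 140 ^ 12 = 174

174


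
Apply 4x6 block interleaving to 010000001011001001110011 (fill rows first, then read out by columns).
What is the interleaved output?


Matrix:
  010000
  001011
  001001
  110011
Read columns: 000110010110000001010111

000110010110000001010111


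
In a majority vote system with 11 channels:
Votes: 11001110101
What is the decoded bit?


Ones: 7 out of 11
Threshold: 6

1 (7/11 voted 1)


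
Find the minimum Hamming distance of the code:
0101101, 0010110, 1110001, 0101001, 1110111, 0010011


Comparing all pairs, minimum distance: 1
Can detect 0 errors, correct 0 errors

1


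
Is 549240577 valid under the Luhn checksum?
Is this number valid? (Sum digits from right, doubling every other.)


Luhn sum = 47
47 mod 10 = 7

Invalid (Luhn sum mod 10 = 7)


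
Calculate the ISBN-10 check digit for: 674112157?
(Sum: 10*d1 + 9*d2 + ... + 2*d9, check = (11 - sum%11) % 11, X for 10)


Weighted sum: 211
211 mod 11 = 2

Check digit: 9


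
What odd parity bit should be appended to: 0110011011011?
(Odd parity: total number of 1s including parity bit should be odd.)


Number of 1s in data: 8
Parity bit: 1

1


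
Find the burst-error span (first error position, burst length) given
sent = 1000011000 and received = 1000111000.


XOR: 0000100000

Burst at position 4, length 1


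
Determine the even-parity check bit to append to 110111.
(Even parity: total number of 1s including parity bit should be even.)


Number of 1s in data: 5
Parity bit: 1

1


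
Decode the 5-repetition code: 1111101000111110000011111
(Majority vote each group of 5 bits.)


Groups: 11111, 01000, 11111, 00000, 11111
Majority votes: 10101

10101


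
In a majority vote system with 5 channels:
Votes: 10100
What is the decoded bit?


Ones: 2 out of 5
Threshold: 3

0 (2/5 voted 1)


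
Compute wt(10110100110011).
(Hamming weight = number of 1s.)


Counting 1s in 10110100110011

8


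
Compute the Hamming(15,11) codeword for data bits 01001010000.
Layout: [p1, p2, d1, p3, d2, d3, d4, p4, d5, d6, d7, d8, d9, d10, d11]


Parity bits: p1=1, p2=1, p3=1, p4=0

110110001010000


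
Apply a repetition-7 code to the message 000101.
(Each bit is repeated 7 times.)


Each bit -> 7 copies

000000000000000000000111111100000001111111


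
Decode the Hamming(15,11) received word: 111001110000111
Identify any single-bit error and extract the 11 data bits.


Syndrome = 5: error at position 5

Data: 11110000111 (corrected bit 5)


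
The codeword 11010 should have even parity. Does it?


Number of 1s: 3

No, parity error (3 ones)


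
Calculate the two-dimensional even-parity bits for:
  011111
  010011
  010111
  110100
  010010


Row parities: 11010
Column parities: 111101

Row P: 11010, Col P: 111101, Corner: 1


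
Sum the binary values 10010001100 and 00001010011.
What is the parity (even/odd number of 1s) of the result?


10010001100 = 1164
00001010011 = 83
Sum = 1247 = 10011011111
1s count = 8

even parity (8 ones in 10011011111)


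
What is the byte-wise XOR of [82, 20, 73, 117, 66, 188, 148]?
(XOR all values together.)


XOR chain: 82 ^ 20 ^ 73 ^ 117 ^ 66 ^ 188 ^ 148 = 16

16


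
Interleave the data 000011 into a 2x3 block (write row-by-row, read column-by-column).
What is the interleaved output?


Matrix:
  000
  011
Read columns: 000101

000101


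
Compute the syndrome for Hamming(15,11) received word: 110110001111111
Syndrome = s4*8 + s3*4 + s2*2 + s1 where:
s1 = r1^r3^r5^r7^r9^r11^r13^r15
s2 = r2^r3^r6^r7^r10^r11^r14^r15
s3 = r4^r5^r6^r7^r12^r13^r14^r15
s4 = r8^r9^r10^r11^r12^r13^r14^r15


s1=0, s2=1, s3=0, s4=1

Syndrome = 10 (error at position 10)


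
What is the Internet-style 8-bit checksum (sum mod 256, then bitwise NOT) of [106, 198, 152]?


Sum = 456 mod 256 = 200
Complement = 55

55


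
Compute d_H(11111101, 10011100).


XOR: 01100001
Count of 1s: 3

3


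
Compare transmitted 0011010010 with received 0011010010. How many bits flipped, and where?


XOR: 0000000000

0 errors (received matches sent)


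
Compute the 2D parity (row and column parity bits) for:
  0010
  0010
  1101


Row parities: 111
Column parities: 1101

Row P: 111, Col P: 1101, Corner: 1


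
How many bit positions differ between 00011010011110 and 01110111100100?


XOR: 01101101111010
Count of 1s: 9

9


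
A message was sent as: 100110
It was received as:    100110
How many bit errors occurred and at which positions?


XOR: 000000

0 errors (received matches sent)


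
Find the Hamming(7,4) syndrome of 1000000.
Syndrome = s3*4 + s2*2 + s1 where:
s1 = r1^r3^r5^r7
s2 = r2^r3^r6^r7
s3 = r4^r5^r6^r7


s1=1, s2=0, s3=0

Syndrome = 1 (error at position 1)


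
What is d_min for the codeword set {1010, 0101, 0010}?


Comparing all pairs, minimum distance: 1
Can detect 0 errors, correct 0 errors

1


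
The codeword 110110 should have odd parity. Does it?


Number of 1s: 4

No, parity error (4 ones)


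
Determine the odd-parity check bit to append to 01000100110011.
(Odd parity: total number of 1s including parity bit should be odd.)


Number of 1s in data: 6
Parity bit: 1

1


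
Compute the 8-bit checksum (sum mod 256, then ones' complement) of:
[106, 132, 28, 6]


Sum = 272 mod 256 = 16
Complement = 239

239


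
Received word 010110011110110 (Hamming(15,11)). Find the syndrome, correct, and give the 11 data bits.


Syndrome = 0: no error detected

Data: 01001110110 (no errors)


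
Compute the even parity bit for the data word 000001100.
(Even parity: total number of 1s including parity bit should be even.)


Number of 1s in data: 2
Parity bit: 0

0


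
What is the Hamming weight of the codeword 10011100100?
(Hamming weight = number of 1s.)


Counting 1s in 10011100100

5


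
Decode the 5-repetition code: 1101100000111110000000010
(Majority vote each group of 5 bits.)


Groups: 11011, 00000, 11111, 00000, 00010
Majority votes: 10100

10100


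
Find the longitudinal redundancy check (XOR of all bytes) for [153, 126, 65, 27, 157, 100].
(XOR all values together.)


XOR chain: 153 ^ 126 ^ 65 ^ 27 ^ 157 ^ 100 = 68

68


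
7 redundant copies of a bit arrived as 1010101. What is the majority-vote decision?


Ones: 4 out of 7
Threshold: 4

1 (4/7 voted 1)


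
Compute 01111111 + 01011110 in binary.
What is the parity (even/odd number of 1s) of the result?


01111111 = 127
01011110 = 94
Sum = 221 = 11011101
1s count = 6

even parity (6 ones in 11011101)


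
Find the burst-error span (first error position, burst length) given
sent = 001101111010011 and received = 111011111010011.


XOR: 110110000000000

Burst at position 0, length 5


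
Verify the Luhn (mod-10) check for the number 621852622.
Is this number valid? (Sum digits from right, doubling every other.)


Luhn sum = 39
39 mod 10 = 9

Invalid (Luhn sum mod 10 = 9)


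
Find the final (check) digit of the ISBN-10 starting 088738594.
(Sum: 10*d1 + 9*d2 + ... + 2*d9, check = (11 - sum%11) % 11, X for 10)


Weighted sum: 298
298 mod 11 = 1

Check digit: X


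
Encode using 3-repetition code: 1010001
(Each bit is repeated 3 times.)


Each bit -> 3 copies

111000111000000000111


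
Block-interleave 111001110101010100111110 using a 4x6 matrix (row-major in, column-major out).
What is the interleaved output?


Matrix:
  111001
  110101
  010100
  111110
Read columns: 110111111001011100011100

110111111001011100011100


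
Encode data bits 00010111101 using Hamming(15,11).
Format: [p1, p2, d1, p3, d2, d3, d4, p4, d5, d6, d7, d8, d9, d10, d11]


Parity bits: p1=0, p2=0, p3=0, p4=1

000000110111101


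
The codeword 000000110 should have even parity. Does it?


Number of 1s: 2

Yes, parity is correct (2 ones)


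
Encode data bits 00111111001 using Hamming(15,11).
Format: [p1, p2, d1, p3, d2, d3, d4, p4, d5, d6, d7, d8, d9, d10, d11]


Parity bits: p1=0, p2=1, p3=0, p4=1

010001111111001


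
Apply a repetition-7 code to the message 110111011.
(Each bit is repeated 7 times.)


Each bit -> 7 copies

111111111111110000000111111111111111111111000000011111111111111


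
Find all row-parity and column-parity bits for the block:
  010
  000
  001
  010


Row parities: 1011
Column parities: 001

Row P: 1011, Col P: 001, Corner: 1


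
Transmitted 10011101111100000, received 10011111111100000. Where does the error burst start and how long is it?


XOR: 00000010000000000

Burst at position 6, length 1


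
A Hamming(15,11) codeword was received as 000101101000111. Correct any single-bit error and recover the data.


Syndrome = 0: no error detected

Data: 00111000111 (no errors)


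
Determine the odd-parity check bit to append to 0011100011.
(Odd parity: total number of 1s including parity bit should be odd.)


Number of 1s in data: 5
Parity bit: 0

0


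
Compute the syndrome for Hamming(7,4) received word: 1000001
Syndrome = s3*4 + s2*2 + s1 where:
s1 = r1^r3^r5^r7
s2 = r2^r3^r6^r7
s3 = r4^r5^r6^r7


s1=0, s2=1, s3=1

Syndrome = 6 (error at position 6)


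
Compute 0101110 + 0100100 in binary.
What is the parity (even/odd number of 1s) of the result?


0101110 = 46
0100100 = 36
Sum = 82 = 1010010
1s count = 3

odd parity (3 ones in 1010010)


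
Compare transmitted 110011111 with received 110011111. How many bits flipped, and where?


XOR: 000000000

0 errors (received matches sent)


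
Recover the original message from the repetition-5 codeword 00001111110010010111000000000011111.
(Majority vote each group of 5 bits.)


Groups: 00001, 11111, 00100, 10111, 00000, 00000, 11111
Majority votes: 0101001

0101001


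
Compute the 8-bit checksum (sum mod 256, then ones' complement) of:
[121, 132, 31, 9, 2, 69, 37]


Sum = 401 mod 256 = 145
Complement = 110

110


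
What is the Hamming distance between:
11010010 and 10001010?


XOR: 01011000
Count of 1s: 3

3


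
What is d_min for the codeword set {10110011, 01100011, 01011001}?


Comparing all pairs, minimum distance: 3
Can detect 2 errors, correct 1 errors

3


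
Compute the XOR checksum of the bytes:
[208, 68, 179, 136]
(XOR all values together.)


XOR chain: 208 ^ 68 ^ 179 ^ 136 = 175

175


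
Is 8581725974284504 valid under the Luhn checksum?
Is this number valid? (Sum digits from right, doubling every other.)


Luhn sum = 75
75 mod 10 = 5

Invalid (Luhn sum mod 10 = 5)


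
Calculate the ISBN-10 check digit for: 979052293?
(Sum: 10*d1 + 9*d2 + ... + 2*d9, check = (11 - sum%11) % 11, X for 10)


Weighted sum: 306
306 mod 11 = 9

Check digit: 2


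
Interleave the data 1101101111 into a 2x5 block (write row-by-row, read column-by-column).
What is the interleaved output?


Matrix:
  11011
  01111
Read columns: 1011011111

1011011111


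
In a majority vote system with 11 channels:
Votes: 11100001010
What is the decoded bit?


Ones: 5 out of 11
Threshold: 6

0 (5/11 voted 1)


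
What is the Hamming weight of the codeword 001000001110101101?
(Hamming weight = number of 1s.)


Counting 1s in 001000001110101101

8


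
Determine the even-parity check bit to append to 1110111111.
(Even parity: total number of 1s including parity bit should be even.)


Number of 1s in data: 9
Parity bit: 1

1


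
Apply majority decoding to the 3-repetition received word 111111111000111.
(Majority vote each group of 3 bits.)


Groups: 111, 111, 111, 000, 111
Majority votes: 11101

11101


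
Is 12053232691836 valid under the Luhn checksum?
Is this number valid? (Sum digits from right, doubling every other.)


Luhn sum = 59
59 mod 10 = 9

Invalid (Luhn sum mod 10 = 9)


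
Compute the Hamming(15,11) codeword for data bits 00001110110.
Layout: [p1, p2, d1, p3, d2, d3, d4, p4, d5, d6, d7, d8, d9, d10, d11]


Parity bits: p1=1, p2=1, p3=0, p4=1

110000011110110


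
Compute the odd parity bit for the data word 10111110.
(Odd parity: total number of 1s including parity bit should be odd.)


Number of 1s in data: 6
Parity bit: 1

1


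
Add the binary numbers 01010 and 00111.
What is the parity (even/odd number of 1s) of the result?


01010 = 10
00111 = 7
Sum = 17 = 10001
1s count = 2

even parity (2 ones in 10001)


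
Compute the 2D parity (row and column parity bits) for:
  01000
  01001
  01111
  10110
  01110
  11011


Row parities: 100110
Column parities: 01101

Row P: 100110, Col P: 01101, Corner: 1


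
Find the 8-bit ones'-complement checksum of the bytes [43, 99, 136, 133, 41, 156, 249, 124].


Sum = 981 mod 256 = 213
Complement = 42

42


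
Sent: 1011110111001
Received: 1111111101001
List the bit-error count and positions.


XOR: 0100001010000

3 error(s) at position(s): 1, 6, 8


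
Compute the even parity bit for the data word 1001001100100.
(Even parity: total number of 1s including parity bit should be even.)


Number of 1s in data: 5
Parity bit: 1

1


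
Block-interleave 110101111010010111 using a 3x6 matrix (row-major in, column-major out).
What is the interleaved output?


Matrix:
  110101
  111010
  010111
Read columns: 110111010101011101

110111010101011101


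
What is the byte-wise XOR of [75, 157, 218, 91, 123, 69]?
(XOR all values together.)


XOR chain: 75 ^ 157 ^ 218 ^ 91 ^ 123 ^ 69 = 105

105


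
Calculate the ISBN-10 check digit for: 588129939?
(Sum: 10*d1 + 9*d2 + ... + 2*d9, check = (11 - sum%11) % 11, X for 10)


Weighted sum: 313
313 mod 11 = 5

Check digit: 6


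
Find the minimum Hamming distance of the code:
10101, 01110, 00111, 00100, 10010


Comparing all pairs, minimum distance: 2
Can detect 1 errors, correct 0 errors

2


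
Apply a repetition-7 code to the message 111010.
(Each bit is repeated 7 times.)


Each bit -> 7 copies

111111111111111111111000000011111110000000


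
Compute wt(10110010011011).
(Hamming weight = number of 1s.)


Counting 1s in 10110010011011

8


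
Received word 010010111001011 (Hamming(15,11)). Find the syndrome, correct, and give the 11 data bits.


Syndrome = 12: error at position 12

Data: 01011000011 (corrected bit 12)


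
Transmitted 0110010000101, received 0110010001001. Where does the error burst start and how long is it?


XOR: 0000000001100

Burst at position 9, length 2


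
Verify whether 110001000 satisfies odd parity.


Number of 1s: 3

Yes, parity is correct (3 ones)


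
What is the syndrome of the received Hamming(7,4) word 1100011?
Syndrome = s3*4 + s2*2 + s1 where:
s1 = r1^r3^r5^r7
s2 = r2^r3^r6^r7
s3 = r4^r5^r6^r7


s1=0, s2=1, s3=0

Syndrome = 2 (error at position 2)


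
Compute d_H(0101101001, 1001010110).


XOR: 1100111111
Count of 1s: 8

8


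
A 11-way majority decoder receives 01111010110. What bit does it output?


Ones: 7 out of 11
Threshold: 6

1 (7/11 voted 1)


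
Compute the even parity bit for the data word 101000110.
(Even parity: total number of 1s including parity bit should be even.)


Number of 1s in data: 4
Parity bit: 0

0


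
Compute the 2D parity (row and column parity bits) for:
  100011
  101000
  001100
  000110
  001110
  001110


Row parities: 100011
Column parities: 000001

Row P: 100011, Col P: 000001, Corner: 1


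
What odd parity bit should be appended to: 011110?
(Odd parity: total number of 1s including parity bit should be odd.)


Number of 1s in data: 4
Parity bit: 1

1


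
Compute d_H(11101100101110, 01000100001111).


XOR: 10101000100001
Count of 1s: 5

5


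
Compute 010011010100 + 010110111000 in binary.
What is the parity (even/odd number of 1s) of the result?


010011010100 = 1236
010110111000 = 1464
Sum = 2700 = 101010001100
1s count = 5

odd parity (5 ones in 101010001100)


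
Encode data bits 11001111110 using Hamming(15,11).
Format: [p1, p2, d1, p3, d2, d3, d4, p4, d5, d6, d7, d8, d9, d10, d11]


Parity bits: p1=1, p2=0, p3=0, p4=0

101010001111110


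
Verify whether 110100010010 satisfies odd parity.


Number of 1s: 5

Yes, parity is correct (5 ones)


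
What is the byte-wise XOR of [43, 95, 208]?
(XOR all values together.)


XOR chain: 43 ^ 95 ^ 208 = 164

164


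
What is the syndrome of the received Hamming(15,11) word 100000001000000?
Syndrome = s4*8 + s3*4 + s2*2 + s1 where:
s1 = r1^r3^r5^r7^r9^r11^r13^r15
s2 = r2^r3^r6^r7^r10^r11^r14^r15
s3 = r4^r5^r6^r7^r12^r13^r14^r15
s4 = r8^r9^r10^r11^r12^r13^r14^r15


s1=0, s2=0, s3=0, s4=1

Syndrome = 8 (error at position 8)


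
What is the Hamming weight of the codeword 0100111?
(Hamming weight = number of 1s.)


Counting 1s in 0100111

4


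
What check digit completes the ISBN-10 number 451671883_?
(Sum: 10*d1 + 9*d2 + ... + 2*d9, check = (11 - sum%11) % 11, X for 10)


Weighted sum: 244
244 mod 11 = 2

Check digit: 9


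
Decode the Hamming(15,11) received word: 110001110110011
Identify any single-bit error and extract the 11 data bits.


Syndrome = 10: error at position 10

Data: 00110010011 (corrected bit 10)


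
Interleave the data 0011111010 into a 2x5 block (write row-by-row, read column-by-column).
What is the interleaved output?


Matrix:
  00111
  11010
Read columns: 0101101110

0101101110


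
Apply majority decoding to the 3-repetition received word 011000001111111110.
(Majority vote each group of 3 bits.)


Groups: 011, 000, 001, 111, 111, 110
Majority votes: 100111

100111


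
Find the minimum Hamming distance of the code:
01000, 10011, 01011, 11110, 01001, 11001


Comparing all pairs, minimum distance: 1
Can detect 0 errors, correct 0 errors

1


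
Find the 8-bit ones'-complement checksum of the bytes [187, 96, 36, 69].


Sum = 388 mod 256 = 132
Complement = 123

123


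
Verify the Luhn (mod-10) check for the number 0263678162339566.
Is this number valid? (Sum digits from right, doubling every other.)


Luhn sum = 63
63 mod 10 = 3

Invalid (Luhn sum mod 10 = 3)


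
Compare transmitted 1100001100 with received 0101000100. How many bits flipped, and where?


XOR: 1001001000

3 error(s) at position(s): 0, 3, 6


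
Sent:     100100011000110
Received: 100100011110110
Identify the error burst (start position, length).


XOR: 000000000110000

Burst at position 9, length 2


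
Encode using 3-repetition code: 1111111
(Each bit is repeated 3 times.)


Each bit -> 3 copies

111111111111111111111


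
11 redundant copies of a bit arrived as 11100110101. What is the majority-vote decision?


Ones: 7 out of 11
Threshold: 6

1 (7/11 voted 1)


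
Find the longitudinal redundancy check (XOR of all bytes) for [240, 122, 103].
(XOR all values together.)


XOR chain: 240 ^ 122 ^ 103 = 237

237


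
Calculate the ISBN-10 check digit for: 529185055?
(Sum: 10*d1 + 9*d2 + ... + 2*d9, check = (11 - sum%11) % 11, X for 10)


Weighted sum: 245
245 mod 11 = 3

Check digit: 8


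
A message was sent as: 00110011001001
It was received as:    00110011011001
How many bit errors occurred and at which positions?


XOR: 00000000010000

1 error(s) at position(s): 9


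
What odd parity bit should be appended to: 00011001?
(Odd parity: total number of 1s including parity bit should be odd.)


Number of 1s in data: 3
Parity bit: 0

0


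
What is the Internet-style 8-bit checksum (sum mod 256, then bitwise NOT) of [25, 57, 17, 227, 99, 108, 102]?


Sum = 635 mod 256 = 123
Complement = 132

132


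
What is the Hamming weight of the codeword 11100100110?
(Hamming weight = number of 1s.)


Counting 1s in 11100100110

6


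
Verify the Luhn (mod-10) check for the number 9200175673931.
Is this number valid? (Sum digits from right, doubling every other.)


Luhn sum = 56
56 mod 10 = 6

Invalid (Luhn sum mod 10 = 6)


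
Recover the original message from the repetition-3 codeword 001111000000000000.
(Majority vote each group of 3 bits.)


Groups: 001, 111, 000, 000, 000, 000
Majority votes: 010000

010000


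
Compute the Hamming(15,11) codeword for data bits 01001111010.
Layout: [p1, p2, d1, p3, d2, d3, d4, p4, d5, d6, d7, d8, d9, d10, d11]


Parity bits: p1=1, p2=1, p3=1, p4=1

110110011111010


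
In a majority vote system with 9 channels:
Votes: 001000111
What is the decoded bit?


Ones: 4 out of 9
Threshold: 5

0 (4/9 voted 1)


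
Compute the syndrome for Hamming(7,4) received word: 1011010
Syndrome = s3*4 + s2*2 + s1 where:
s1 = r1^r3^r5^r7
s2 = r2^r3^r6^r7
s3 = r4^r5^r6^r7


s1=0, s2=0, s3=0

Syndrome = 0 (no error)


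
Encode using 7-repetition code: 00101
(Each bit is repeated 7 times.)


Each bit -> 7 copies

00000000000000111111100000001111111


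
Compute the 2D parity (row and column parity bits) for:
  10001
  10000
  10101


Row parities: 011
Column parities: 10100

Row P: 011, Col P: 10100, Corner: 0


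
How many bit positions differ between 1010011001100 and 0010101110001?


XOR: 1000110111101
Count of 1s: 8

8


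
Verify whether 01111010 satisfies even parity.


Number of 1s: 5

No, parity error (5 ones)


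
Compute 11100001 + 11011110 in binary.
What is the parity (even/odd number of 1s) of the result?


11100001 = 225
11011110 = 222
Sum = 447 = 110111111
1s count = 8

even parity (8 ones in 110111111)


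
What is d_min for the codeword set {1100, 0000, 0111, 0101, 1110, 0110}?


Comparing all pairs, minimum distance: 1
Can detect 0 errors, correct 0 errors

1


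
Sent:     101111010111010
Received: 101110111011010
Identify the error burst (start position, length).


XOR: 000001101100000

Burst at position 5, length 5


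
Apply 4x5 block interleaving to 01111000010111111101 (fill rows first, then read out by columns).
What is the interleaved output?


Matrix:
  01111
  00001
  01111
  11101
Read columns: 00011011101110101111

00011011101110101111


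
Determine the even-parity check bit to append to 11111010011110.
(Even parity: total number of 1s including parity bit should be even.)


Number of 1s in data: 10
Parity bit: 0

0


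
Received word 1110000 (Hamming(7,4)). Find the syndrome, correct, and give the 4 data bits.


Syndrome = 0: no error detected

Data: 1000 (no errors)


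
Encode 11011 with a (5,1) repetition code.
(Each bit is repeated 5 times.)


Each bit -> 5 copies

1111111111000001111111111


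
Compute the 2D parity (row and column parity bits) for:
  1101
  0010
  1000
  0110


Row parities: 1110
Column parities: 0001

Row P: 1110, Col P: 0001, Corner: 1


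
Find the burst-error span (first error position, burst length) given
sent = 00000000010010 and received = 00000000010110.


XOR: 00000000000100

Burst at position 11, length 1


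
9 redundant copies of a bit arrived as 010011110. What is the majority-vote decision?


Ones: 5 out of 9
Threshold: 5

1 (5/9 voted 1)


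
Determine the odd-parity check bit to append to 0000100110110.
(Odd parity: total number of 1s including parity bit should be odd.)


Number of 1s in data: 5
Parity bit: 0

0


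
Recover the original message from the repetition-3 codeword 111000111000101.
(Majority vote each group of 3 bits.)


Groups: 111, 000, 111, 000, 101
Majority votes: 10101

10101


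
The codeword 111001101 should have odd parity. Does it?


Number of 1s: 6

No, parity error (6 ones)


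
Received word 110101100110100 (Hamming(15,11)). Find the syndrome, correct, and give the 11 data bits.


Syndrome = 10: error at position 10

Data: 00110010100 (corrected bit 10)


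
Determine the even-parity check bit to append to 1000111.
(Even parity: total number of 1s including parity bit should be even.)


Number of 1s in data: 4
Parity bit: 0

0


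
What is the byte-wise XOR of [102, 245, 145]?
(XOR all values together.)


XOR chain: 102 ^ 245 ^ 145 = 2

2


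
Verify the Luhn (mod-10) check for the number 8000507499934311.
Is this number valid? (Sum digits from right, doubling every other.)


Luhn sum = 61
61 mod 10 = 1

Invalid (Luhn sum mod 10 = 1)


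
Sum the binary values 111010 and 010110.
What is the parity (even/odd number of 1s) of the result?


111010 = 58
010110 = 22
Sum = 80 = 1010000
1s count = 2

even parity (2 ones in 1010000)


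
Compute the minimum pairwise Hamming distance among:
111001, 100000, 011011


Comparing all pairs, minimum distance: 2
Can detect 1 errors, correct 0 errors

2


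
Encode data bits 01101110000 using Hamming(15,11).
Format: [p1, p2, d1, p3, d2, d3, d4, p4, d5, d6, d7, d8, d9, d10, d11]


Parity bits: p1=1, p2=1, p3=0, p4=1

110011011110000


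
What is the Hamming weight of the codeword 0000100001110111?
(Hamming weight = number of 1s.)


Counting 1s in 0000100001110111

7


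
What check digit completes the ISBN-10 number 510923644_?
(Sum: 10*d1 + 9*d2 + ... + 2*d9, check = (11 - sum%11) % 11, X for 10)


Weighted sum: 193
193 mod 11 = 6

Check digit: 5


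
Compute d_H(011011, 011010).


XOR: 000001
Count of 1s: 1

1


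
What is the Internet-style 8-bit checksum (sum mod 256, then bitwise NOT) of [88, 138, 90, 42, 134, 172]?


Sum = 664 mod 256 = 152
Complement = 103

103


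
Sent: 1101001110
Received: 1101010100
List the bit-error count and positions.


XOR: 0000011010

3 error(s) at position(s): 5, 6, 8


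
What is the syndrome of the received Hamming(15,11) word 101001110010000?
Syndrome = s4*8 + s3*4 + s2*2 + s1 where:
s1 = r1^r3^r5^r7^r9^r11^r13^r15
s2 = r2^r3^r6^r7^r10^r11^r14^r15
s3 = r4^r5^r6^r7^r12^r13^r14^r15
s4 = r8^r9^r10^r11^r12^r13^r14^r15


s1=0, s2=0, s3=0, s4=0

Syndrome = 0 (no error)


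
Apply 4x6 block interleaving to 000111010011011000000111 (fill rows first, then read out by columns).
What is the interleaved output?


Matrix:
  000111
  010011
  011000
  000111
Read columns: 000001100010100111011101

000001100010100111011101


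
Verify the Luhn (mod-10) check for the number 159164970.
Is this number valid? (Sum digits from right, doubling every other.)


Luhn sum = 41
41 mod 10 = 1

Invalid (Luhn sum mod 10 = 1)


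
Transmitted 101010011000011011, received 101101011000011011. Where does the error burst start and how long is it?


XOR: 000111000000000000

Burst at position 3, length 3


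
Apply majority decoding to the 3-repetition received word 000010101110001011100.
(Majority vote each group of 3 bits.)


Groups: 000, 010, 101, 110, 001, 011, 100
Majority votes: 0011010

0011010


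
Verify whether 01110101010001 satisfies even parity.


Number of 1s: 7

No, parity error (7 ones)


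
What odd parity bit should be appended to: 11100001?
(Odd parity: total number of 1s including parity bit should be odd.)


Number of 1s in data: 4
Parity bit: 1

1


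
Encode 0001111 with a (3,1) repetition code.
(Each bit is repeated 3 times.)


Each bit -> 3 copies

000000000111111111111


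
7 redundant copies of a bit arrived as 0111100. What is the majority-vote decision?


Ones: 4 out of 7
Threshold: 4

1 (4/7 voted 1)


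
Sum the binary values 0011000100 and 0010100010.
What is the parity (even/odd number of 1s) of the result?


0011000100 = 196
0010100010 = 162
Sum = 358 = 101100110
1s count = 5

odd parity (5 ones in 101100110)


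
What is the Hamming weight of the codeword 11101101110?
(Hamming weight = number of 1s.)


Counting 1s in 11101101110

8


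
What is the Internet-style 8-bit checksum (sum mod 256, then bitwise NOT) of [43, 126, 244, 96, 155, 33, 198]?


Sum = 895 mod 256 = 127
Complement = 128

128


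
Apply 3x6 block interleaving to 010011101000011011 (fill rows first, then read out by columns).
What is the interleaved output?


Matrix:
  010011
  101000
  011011
Read columns: 010101011000101101

010101011000101101


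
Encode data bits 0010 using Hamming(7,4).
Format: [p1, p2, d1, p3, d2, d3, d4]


Parity bits: p1=0, p2=1, p3=1

0101010


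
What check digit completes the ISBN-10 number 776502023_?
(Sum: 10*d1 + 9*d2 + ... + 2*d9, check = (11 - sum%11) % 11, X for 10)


Weighted sum: 238
238 mod 11 = 7

Check digit: 4


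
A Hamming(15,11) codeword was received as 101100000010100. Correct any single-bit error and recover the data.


Syndrome = 0: no error detected

Data: 10000010100 (no errors)


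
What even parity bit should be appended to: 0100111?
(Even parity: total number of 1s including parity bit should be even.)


Number of 1s in data: 4
Parity bit: 0

0
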